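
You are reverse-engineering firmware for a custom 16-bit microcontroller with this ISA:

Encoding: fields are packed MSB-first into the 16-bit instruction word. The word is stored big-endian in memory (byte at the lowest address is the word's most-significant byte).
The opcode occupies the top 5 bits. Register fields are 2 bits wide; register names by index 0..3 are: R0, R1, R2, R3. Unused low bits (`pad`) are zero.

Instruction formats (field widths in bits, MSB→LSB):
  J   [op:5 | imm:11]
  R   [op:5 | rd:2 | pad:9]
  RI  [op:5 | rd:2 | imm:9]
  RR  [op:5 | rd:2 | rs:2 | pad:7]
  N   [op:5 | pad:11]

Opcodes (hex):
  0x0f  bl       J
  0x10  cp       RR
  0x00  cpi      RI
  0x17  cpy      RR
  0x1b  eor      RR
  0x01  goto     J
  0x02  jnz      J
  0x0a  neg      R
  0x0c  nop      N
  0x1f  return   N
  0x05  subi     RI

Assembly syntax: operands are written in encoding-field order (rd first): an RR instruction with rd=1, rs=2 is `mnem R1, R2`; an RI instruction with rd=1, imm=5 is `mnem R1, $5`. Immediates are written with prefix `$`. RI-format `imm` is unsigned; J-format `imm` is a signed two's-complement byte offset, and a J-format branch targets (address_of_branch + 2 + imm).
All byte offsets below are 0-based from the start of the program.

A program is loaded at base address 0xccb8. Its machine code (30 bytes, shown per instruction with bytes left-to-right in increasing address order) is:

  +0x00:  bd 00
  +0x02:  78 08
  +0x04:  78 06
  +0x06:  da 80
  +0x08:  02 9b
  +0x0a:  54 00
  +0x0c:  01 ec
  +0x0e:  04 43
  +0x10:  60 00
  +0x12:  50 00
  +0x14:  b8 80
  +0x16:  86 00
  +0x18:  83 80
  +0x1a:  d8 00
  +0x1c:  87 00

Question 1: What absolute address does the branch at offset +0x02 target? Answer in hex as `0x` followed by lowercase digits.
0xccc4

@+02  big-endian(78 08) = 0x7808
  op=0x7808>>11=0xf ⇒ bl (J)
  [10:0] imm=8 = $8
  target = base 0xccb8 + off 0x02 + 2 + imm 8 = 0xccc4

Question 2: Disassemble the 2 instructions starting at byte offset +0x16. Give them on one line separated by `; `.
cp R3, R0; cp R1, R3

@+16  big-endian(86 00) = 0x8600
  opcode bits[15:11]=0x10: cp/RR
  rd@[10:9]=0x3 ⇒ R3
  rs@[8:7]=0x0 ⇒ R0
@+18  big-endian(83 80) = 0x8380
  opcode bits[15:11]=0x10: cp/RR
  rd@[10:9]=0x1 ⇒ R1
  rs@[8:7]=0x3 ⇒ R3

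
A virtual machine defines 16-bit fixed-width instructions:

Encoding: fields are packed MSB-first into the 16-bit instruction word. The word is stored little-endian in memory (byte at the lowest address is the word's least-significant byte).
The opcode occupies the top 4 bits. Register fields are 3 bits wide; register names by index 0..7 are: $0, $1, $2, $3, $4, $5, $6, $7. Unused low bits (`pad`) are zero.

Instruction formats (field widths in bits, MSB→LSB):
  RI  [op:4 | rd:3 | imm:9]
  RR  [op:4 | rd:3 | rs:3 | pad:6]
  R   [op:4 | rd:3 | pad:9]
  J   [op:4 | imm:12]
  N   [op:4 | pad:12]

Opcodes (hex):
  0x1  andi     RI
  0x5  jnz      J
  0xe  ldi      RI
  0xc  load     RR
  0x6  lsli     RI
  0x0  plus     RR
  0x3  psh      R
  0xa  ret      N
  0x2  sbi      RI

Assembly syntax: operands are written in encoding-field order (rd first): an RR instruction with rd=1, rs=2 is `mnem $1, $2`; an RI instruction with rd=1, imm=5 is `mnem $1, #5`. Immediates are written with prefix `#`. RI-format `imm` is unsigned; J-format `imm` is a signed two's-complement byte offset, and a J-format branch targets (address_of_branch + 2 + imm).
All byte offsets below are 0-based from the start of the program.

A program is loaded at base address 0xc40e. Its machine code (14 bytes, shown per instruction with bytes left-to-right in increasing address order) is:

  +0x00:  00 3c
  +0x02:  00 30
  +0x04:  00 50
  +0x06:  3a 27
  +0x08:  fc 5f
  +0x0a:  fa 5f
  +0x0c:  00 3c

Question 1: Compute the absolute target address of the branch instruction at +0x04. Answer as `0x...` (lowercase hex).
@+04  little-endian(00 50) = 0x5000
  top 4b → 0x5 → jnz [J]
  imm@[11:0]=0x0 ⇒ #0
  target = base 0xc40e + off 0x04 + 2 + imm 0 = 0xc414

0xc414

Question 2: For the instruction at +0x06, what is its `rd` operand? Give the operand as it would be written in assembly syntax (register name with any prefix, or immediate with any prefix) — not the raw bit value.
off 0x06: read 3a 27 as little → 0x273a
  opcode bits[15:12]=0x2: sbi/RI
  rd@[11:9]=0x3 ⇒ $3
  imm@[8:0]=0x13a ⇒ #314

$3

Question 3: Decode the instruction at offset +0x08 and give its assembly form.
off 0x08: read fc 5f as little → 0x5ffc
  opcode bits[15:12]=0x5: jnz/J
  imm: (w>>0)&0xfff=0xffc (s12→-4) → #-4

jnz #-4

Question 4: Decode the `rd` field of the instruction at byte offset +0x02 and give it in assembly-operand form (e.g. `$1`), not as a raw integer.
off 0x02: read 00 30 as little → 0x3000
  opcode bits[15:12]=0x3: psh/R
  [11:9] rd=0 = $0

$0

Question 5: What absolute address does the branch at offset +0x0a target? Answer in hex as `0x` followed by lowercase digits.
0xc414

@+0a  little-endian(fa 5f) = 0x5ffa
  op=0x5ffa>>12=0x5 ⇒ jnz (J)
  imm: (w>>0)&0xfff=0xffa (s12→-6) → #-6
  target = base 0xc40e + off 0x0a + 2 + imm -6 = 0xc414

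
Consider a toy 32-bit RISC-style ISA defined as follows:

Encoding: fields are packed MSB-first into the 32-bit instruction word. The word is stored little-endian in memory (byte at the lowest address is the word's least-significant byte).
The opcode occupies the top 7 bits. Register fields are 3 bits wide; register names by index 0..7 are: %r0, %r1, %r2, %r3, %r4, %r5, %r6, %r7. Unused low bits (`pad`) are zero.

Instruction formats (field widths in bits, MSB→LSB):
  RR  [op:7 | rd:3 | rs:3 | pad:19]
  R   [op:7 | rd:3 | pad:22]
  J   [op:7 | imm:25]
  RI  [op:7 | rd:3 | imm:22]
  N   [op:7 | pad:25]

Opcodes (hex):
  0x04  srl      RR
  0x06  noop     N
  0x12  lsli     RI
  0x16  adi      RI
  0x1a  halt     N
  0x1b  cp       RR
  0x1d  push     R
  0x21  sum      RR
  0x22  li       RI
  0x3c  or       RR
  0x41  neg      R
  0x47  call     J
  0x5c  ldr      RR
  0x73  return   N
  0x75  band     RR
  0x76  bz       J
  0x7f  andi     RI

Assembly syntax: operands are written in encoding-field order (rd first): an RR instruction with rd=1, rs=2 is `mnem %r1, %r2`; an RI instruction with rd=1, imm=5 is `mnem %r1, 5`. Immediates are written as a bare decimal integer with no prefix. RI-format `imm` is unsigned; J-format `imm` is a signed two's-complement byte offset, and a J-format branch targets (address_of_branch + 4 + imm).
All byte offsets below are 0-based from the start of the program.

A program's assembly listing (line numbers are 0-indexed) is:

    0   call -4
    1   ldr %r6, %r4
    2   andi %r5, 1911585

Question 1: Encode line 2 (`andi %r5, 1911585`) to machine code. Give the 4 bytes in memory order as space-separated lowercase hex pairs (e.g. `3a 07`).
21 2b 5d ff

2. andi fields op=0x7f:7|rd=5:3|imm=1911585:22 → word ff5d2b21h → 21 2b 5d ff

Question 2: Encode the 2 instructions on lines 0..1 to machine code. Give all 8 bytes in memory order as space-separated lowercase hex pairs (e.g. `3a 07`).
L0: call op=0x47:7|imm=-4:25 ⇒ 0x8ffffffc ⇒ little fc ff ff 8f
L1: ldr op=0x5c:7|rd=6:3|rs=4:3|pad=0:19 ⇒ 0xb9a00000 ⇒ little 00 00 a0 b9

fc ff ff 8f 00 00 a0 b9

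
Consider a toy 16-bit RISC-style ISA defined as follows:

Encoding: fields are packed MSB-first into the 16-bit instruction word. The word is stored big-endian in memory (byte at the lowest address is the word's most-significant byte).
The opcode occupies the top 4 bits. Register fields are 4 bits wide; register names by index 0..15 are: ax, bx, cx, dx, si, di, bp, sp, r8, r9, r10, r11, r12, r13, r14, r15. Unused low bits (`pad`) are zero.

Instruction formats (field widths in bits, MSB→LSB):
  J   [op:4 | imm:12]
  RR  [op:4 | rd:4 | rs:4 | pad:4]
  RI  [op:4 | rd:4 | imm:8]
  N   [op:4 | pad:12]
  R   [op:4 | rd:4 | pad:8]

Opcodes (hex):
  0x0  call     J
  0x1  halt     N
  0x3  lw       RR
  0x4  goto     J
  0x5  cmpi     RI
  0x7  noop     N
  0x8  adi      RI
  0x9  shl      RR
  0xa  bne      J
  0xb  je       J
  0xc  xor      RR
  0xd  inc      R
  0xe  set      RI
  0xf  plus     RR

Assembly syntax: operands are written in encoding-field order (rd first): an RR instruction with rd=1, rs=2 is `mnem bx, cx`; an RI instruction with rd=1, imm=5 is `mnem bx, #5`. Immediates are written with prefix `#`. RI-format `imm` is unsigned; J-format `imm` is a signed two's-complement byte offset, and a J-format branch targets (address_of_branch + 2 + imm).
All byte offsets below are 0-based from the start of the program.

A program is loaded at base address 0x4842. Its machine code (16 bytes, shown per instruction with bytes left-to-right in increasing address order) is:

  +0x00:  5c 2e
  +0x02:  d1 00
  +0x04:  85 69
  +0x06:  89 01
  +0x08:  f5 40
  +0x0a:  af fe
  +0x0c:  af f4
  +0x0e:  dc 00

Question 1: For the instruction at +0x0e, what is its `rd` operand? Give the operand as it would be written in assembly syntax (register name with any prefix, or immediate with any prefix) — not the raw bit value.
r12

[0e] dc 00 → 0xdc00
  op=0xdc00>>12=0xd ⇒ inc (R)
  rd@[11:8]=0xc ⇒ r12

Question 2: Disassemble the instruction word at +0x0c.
off 0x0c: read af f4 as big → 0xaff4
  top 4b → 0xa → bne [J]
  imm: (w>>0)&0xfff=0xff4 (s12→-12) → #-12

bne #-12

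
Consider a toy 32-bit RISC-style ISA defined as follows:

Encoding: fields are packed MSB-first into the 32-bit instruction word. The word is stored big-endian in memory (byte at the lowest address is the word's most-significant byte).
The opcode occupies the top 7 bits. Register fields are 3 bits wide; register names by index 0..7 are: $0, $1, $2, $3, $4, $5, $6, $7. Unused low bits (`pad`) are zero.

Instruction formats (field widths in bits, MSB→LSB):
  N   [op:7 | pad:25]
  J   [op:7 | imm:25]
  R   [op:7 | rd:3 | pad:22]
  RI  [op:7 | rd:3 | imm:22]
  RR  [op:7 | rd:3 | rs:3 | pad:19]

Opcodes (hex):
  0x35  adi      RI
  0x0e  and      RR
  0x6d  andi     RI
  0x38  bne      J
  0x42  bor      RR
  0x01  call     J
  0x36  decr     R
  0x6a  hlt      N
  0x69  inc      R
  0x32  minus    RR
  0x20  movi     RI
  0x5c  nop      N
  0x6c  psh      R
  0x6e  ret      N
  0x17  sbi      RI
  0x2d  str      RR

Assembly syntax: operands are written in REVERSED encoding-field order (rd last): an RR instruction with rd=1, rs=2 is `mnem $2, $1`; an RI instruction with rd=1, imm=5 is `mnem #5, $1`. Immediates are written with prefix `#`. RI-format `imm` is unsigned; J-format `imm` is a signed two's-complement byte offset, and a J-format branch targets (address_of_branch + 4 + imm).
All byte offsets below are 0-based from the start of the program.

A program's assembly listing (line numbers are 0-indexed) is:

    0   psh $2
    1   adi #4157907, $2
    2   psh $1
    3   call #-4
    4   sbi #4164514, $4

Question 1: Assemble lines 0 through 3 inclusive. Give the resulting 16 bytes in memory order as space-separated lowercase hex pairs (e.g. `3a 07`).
0. psh fields op=0x6c:7|rd=2:3|pad=0:22 → word d8800000h → d8 80 00 00
1. adi fields op=0x35:7|rd=2:3|imm=4157907:22 → word 6abf71d3h → 6a bf 71 d3
2. psh fields op=0x6c:7|rd=1:3|pad=0:22 → word d8400000h → d8 40 00 00
3. call fields op=0x1:7|imm=-4:25 → word 03fffffch → 03 ff ff fc

d8 80 00 00 6a bf 71 d3 d8 40 00 00 03 ff ff fc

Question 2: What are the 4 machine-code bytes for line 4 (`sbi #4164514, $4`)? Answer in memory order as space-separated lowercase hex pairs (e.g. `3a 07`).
4. sbi fields op=0x17:7|rd=4:3|imm=4164514:22 → word 2f3f8ba2h → 2f 3f 8b a2

2f 3f 8b a2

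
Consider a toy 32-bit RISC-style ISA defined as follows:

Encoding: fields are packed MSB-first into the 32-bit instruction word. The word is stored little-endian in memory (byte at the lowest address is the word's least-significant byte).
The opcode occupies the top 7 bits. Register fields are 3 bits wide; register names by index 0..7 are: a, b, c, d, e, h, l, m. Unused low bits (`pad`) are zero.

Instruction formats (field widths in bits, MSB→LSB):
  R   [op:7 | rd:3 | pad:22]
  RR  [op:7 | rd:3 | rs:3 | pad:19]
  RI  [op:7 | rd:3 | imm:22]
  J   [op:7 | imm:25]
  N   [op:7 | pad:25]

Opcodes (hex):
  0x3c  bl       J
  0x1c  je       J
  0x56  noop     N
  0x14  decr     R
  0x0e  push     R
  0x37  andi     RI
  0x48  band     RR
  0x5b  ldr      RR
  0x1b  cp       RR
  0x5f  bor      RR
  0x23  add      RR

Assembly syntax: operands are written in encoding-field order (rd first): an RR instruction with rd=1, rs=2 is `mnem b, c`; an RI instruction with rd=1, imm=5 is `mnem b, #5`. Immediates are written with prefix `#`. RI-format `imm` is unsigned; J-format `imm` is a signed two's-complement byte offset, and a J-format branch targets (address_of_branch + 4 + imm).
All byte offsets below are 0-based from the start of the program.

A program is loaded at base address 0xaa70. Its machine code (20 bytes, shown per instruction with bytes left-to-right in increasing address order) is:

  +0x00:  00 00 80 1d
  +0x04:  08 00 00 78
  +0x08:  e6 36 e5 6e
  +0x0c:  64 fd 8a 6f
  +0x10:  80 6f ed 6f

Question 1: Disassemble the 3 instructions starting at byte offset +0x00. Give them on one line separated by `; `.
push l; bl #8; andi d, #2438886

[00] 00 00 80 1d → 0x1d800000
  top 7b → 0xe → push [R]
  rd: (w>>22)&0x7=0x6 → l
[04] 08 00 00 78 → 0x78000008
  top 7b → 0x3c → bl [J]
  imm: (w>>0)&0x1ffffff=0x8 → #8
[08] e6 36 e5 6e → 0x6ee536e6
  top 7b → 0x37 → andi [RI]
  rd: (w>>22)&0x7=0x3 → d
  imm: (w>>0)&0x3fffff=0x2536e6 → #2438886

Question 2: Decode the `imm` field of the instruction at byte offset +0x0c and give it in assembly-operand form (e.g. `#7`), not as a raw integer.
[0c] 64 fd 8a 6f → 0x6f8afd64
  op=0x6f8afd64>>25=0x37 ⇒ andi (RI)
  [24:22] rd=6 = l
  [21:0] imm=720228 = #720228

#720228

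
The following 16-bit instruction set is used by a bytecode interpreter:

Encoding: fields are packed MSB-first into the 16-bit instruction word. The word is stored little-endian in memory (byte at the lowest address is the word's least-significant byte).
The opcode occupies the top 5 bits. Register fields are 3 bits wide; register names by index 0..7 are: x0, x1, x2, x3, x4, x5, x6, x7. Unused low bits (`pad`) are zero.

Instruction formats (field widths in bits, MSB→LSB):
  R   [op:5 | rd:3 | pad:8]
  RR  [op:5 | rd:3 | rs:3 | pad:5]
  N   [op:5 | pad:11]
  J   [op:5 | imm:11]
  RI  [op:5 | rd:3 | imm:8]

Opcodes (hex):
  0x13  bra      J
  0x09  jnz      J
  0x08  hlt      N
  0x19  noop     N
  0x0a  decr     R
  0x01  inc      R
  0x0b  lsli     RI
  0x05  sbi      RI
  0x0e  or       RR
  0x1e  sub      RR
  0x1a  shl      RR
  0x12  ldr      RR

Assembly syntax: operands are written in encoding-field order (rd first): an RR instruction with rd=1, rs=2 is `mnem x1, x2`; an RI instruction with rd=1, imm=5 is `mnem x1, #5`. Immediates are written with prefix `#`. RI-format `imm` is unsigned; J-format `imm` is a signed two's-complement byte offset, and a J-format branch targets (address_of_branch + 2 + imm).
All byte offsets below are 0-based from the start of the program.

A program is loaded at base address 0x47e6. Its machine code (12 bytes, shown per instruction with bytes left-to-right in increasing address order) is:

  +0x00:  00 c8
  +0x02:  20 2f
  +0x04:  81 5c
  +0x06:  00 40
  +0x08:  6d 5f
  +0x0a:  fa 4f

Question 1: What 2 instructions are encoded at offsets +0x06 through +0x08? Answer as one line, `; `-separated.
hlt; lsli x7, #109

+0x06: 00 40 ⇒ word 0x4000 (little)
  opcode bits[15:11]=0x8: hlt/N
+0x08: 6d 5f ⇒ word 0x5f6d (little)
  opcode bits[15:11]=0xb: lsli/RI
  [10:8] rd=7 = x7
  [7:0] imm=109 = #109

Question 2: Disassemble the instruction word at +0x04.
lsli x4, #129

[04] 81 5c → 0x5c81
  op=0x5c81>>11=0xb ⇒ lsli (RI)
  rd: (w>>8)&0x7=0x4 → x4
  imm: (w>>0)&0xff=0x81 → #129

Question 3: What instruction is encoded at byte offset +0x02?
sbi x7, #32

[02] 20 2f → 0x2f20
  opcode bits[15:11]=0x5: sbi/RI
  rd: (w>>8)&0x7=0x7 → x7
  imm: (w>>0)&0xff=0x20 → #32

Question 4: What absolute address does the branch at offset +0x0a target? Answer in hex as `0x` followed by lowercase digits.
[0a] fa 4f → 0x4ffa
  opcode bits[15:11]=0x9: jnz/J
  imm: (w>>0)&0x7ff=0x7fa (s11→-6) → #-6
  target = base 0x47e6 + off 0x0a + 2 + imm -6 = 0x47ec

0x47ec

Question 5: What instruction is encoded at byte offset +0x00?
noop

[00] 00 c8 → 0xc800
  top 5b → 0x19 → noop [N]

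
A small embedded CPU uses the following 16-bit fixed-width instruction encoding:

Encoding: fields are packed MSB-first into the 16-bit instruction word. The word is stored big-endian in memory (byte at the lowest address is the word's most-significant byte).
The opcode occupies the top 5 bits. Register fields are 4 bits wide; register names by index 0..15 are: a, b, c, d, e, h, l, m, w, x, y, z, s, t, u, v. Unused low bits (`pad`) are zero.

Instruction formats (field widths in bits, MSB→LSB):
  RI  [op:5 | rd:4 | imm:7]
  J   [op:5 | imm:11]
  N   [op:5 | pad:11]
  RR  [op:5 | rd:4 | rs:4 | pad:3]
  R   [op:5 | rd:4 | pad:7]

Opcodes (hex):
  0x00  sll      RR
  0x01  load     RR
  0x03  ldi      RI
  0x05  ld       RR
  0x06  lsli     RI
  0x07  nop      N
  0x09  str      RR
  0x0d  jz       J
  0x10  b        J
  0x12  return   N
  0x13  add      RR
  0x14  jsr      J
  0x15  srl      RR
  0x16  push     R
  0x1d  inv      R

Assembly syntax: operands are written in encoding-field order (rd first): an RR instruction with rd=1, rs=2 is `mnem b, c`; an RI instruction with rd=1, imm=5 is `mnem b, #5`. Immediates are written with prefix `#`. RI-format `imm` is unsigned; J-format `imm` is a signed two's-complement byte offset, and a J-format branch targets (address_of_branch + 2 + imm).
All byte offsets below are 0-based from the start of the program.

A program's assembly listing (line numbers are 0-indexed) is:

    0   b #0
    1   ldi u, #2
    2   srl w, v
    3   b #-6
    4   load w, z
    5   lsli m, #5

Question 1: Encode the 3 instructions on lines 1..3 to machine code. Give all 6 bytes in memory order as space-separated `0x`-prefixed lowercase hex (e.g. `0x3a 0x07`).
1. ldi fields op=0x3:5|rd=14:4|imm=2:7 → word 1f02h → 1f 02
2. srl fields op=0x15:5|rd=8:4|rs=15:4|pad=0:3 → word ac78h → ac 78
3. b fields op=0x10:5|imm=-6:11 → word 87fah → 87 fa

0x1f 0x02 0xac 0x78 0x87 0xfa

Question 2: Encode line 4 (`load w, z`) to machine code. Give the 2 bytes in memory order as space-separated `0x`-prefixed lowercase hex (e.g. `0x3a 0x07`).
L4: load op=0x1:5|rd=8:4|rs=11:4|pad=0:3 ⇒ 0x0c58 ⇒ big 0c 58

0x0c 0x58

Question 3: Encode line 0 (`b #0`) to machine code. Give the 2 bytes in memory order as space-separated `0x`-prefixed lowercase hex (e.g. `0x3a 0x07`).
0x80 0x00

line 0 (b): pack op=0x10:5|imm=0:11 = 0x8000; big→ 80 00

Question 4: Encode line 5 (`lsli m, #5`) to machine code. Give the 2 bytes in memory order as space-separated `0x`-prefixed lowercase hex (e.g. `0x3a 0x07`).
5. lsli fields op=0x6:5|rd=7:4|imm=5:7 → word 3385h → 33 85

0x33 0x85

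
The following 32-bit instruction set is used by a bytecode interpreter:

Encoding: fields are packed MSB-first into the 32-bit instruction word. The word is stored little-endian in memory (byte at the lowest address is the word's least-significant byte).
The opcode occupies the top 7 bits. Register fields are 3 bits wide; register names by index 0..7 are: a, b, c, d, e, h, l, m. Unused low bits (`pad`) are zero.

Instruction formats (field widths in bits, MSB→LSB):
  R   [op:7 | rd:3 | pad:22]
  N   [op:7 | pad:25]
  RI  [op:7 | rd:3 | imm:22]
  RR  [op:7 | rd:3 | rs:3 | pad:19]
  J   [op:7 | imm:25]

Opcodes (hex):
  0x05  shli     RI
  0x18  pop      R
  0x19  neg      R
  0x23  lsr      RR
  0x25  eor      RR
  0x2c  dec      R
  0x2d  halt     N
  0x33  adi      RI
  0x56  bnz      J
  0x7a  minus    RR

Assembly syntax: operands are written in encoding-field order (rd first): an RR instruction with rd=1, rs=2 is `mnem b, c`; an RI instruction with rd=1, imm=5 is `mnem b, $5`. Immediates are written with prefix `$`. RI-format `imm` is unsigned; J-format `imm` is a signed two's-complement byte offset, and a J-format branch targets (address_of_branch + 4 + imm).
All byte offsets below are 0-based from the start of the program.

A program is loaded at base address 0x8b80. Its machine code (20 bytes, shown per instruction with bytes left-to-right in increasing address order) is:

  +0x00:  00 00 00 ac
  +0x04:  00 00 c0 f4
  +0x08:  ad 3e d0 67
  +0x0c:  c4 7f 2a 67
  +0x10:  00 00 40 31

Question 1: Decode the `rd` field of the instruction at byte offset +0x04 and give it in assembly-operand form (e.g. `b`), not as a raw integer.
d

@+04  little-endian(00 00 c0 f4) = 0xf4c00000
  top 7b → 0x7a → minus [RR]
  rd@[24:22]=0x3 ⇒ d
  rs@[21:19]=0x0 ⇒ a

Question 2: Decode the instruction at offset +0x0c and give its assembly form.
@+0c  little-endian(c4 7f 2a 67) = 0x672a7fc4
  op=0x672a7fc4>>25=0x33 ⇒ adi (RI)
  [24:22] rd=4 = e
  [21:0] imm=2785220 = $2785220

adi e, $2785220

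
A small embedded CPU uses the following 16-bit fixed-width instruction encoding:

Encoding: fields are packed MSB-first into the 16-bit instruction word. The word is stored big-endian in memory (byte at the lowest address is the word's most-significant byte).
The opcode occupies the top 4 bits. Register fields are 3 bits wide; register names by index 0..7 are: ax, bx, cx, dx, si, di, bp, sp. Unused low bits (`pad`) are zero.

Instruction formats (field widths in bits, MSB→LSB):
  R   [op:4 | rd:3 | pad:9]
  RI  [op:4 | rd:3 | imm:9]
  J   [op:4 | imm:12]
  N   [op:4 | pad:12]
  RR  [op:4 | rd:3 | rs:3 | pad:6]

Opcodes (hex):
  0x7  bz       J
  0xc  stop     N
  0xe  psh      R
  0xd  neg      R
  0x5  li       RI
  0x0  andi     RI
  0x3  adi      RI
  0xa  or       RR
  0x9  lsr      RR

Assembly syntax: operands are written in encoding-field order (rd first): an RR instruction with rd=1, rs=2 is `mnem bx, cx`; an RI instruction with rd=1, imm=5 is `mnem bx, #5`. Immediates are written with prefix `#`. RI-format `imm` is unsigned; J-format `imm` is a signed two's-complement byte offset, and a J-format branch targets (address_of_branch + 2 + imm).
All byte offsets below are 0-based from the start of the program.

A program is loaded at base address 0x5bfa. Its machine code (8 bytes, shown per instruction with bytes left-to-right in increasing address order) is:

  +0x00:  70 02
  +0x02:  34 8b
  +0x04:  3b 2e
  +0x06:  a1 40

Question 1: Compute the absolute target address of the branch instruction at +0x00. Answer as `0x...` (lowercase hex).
0x5bfe

off 0x00: read 70 02 as big → 0x7002
  top 4b → 0x7 → bz [J]
  imm: (w>>0)&0xfff=0x2 → #2
  target = base 0x5bfa + off 0x00 + 2 + imm 2 = 0x5bfe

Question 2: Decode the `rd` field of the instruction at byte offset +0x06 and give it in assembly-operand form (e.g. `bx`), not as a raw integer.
+0x06: a1 40 ⇒ word 0xa140 (big)
  opcode bits[15:12]=0xa: or/RR
  rd@[11:9]=0x0 ⇒ ax
  rs@[8:6]=0x5 ⇒ di

ax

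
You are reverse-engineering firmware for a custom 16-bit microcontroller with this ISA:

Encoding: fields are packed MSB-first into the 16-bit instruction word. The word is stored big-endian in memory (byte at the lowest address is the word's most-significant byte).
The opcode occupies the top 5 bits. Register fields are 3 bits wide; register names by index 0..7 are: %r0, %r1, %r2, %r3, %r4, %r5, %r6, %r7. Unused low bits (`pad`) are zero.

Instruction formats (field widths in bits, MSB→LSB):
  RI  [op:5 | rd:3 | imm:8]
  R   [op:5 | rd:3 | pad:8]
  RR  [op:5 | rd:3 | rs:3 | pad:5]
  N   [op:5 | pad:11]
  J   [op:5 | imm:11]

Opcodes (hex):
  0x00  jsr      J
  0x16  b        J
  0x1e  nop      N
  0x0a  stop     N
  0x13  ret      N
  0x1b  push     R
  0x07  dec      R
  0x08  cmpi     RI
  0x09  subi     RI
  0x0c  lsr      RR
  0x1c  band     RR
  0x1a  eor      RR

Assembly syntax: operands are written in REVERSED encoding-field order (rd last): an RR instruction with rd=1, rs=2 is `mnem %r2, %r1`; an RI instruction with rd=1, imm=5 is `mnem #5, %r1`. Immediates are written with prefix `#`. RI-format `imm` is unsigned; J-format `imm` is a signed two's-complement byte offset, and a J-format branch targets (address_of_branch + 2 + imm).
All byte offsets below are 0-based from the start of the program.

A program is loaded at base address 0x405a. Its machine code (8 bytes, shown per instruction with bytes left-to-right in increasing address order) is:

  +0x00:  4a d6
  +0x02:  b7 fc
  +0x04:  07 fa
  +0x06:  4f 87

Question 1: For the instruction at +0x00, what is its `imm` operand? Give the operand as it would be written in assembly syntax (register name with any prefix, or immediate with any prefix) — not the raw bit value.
+0x00: 4a d6 ⇒ word 0x4ad6 (big)
  top 5b → 0x9 → subi [RI]
  rd: (w>>8)&0x7=0x2 → %r2
  imm: (w>>0)&0xff=0xd6 → #214

#214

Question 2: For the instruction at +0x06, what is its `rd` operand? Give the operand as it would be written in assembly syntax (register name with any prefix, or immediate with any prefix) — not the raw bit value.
%r7

off 0x06: read 4f 87 as big → 0x4f87
  top 5b → 0x9 → subi [RI]
  [10:8] rd=7 = %r7
  [7:0] imm=135 = #135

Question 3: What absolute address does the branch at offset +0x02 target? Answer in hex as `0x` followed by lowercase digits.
off 0x02: read b7 fc as big → 0xb7fc
  op=0xb7fc>>11=0x16 ⇒ b (J)
  [10:0] imm=2044 (s11→-4) = #-4
  target = base 0x405a + off 0x02 + 2 + imm -4 = 0x405a

0x405a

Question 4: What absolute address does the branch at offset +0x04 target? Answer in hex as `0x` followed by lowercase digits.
0x405a

off 0x04: read 07 fa as big → 0x07fa
  top 5b → 0x0 → jsr [J]
  imm@[10:0]=0x7fa (s11→-6) ⇒ #-6
  target = base 0x405a + off 0x04 + 2 + imm -6 = 0x405a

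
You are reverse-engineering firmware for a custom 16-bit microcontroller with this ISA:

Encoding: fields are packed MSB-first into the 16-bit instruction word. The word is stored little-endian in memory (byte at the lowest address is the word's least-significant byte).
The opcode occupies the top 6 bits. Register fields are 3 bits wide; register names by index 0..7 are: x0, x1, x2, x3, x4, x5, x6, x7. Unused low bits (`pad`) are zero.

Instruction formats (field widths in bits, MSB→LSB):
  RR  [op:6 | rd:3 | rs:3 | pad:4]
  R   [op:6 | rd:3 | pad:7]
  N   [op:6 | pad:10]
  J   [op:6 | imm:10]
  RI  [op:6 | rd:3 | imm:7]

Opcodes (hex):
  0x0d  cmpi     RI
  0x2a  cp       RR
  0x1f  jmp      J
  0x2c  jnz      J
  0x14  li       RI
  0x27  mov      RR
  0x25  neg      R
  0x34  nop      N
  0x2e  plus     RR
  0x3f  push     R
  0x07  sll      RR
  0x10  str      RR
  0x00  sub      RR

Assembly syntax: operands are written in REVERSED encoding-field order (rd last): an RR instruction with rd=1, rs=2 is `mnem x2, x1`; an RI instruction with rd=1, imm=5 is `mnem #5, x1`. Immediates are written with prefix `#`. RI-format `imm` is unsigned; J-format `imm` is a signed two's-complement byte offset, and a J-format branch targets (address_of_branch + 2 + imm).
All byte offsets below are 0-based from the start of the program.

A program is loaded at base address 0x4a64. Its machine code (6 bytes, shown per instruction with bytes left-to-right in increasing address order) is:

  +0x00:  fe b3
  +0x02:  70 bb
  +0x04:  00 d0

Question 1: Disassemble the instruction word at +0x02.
[02] 70 bb → 0xbb70
  op=0xbb70>>10=0x2e ⇒ plus (RR)
  rd: (w>>7)&0x7=0x6 → x6
  rs: (w>>4)&0x7=0x7 → x7

plus x7, x6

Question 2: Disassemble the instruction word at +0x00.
[00] fe b3 → 0xb3fe
  opcode bits[15:10]=0x2c: jnz/J
  imm@[9:0]=0x3fe (s10→-2) ⇒ #-2

jnz #-2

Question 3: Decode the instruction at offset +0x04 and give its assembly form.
@+04  little-endian(00 d0) = 0xd000
  top 6b → 0x34 → nop [N]

nop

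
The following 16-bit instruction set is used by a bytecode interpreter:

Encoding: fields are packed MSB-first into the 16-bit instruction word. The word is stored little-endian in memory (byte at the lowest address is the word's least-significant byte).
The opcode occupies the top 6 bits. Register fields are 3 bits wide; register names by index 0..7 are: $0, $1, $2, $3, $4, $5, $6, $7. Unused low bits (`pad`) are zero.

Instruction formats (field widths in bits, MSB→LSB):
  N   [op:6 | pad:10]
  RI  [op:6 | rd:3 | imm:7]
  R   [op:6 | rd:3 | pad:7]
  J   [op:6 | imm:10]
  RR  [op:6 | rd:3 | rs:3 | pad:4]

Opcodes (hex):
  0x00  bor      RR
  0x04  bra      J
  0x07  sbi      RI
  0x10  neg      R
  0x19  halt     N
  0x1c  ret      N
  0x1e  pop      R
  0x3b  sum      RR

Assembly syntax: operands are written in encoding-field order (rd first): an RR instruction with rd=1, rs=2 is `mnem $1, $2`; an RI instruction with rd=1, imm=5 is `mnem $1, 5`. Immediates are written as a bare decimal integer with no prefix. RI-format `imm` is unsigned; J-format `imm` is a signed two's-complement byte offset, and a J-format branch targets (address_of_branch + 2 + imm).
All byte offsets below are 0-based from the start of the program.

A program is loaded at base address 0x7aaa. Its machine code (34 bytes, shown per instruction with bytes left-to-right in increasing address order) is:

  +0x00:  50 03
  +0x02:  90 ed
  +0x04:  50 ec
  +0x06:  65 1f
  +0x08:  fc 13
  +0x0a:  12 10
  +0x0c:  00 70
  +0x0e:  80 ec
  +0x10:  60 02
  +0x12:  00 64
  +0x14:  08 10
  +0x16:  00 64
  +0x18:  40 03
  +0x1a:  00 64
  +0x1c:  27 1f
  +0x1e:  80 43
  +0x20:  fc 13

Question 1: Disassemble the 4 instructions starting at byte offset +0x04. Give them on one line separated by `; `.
sum $0, $5; sbi $6, 101; bra -4; bra 18

@+04  little-endian(50 ec) = 0xec50
  opcode bits[15:10]=0x3b: sum/RR
  rd@[9:7]=0x0 ⇒ $0
  rs@[6:4]=0x5 ⇒ $5
@+06  little-endian(65 1f) = 0x1f65
  opcode bits[15:10]=0x7: sbi/RI
  rd@[9:7]=0x6 ⇒ $6
  imm@[6:0]=0x65 ⇒ 101
@+08  little-endian(fc 13) = 0x13fc
  opcode bits[15:10]=0x4: bra/J
  imm@[9:0]=0x3fc (s10→-4) ⇒ -4
@+0a  little-endian(12 10) = 0x1012
  opcode bits[15:10]=0x4: bra/J
  imm@[9:0]=0x12 ⇒ 18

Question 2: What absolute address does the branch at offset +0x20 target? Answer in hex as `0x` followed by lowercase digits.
off 0x20: read fc 13 as little → 0x13fc
  opcode bits[15:10]=0x4: bra/J
  imm: (w>>0)&0x3ff=0x3fc (s10→-4) → -4
  target = base 0x7aaa + off 0x20 + 2 + imm -4 = 0x7ac8

0x7ac8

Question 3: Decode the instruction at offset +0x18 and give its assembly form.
@+18  little-endian(40 03) = 0x0340
  top 6b → 0x0 → bor [RR]
  rd@[9:7]=0x6 ⇒ $6
  rs@[6:4]=0x4 ⇒ $4

bor $6, $4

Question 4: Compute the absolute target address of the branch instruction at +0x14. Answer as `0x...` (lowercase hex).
0x7ac8

off 0x14: read 08 10 as little → 0x1008
  top 6b → 0x4 → bra [J]
  imm: (w>>0)&0x3ff=0x8 → 8
  target = base 0x7aaa + off 0x14 + 2 + imm 8 = 0x7ac8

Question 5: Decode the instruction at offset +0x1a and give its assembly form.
[1a] 00 64 → 0x6400
  top 6b → 0x19 → halt [N]

halt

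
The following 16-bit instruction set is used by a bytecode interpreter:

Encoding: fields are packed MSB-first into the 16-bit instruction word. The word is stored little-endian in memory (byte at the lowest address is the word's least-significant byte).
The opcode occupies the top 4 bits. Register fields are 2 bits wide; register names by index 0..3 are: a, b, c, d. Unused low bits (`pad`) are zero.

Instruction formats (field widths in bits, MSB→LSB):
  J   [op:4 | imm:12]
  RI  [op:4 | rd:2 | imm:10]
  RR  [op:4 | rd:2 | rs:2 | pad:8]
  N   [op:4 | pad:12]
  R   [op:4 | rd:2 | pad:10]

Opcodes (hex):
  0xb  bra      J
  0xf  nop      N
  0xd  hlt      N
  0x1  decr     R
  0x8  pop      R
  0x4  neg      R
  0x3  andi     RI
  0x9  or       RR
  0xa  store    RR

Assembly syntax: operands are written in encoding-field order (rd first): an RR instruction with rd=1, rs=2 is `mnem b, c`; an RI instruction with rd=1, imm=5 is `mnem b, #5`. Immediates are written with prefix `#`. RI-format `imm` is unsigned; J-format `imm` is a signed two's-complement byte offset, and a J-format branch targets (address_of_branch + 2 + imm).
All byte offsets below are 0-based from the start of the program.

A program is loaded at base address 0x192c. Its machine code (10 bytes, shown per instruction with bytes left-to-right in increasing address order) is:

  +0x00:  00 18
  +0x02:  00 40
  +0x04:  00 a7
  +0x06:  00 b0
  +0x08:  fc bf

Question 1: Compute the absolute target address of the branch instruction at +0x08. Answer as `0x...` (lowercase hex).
0x1932

[08] fc bf → 0xbffc
  op=0xbffc>>12=0xb ⇒ bra (J)
  imm: (w>>0)&0xfff=0xffc (s12→-4) → #-4
  target = base 0x192c + off 0x08 + 2 + imm -4 = 0x1932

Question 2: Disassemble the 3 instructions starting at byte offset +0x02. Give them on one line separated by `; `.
neg a; store b, d; bra #0

@+02  little-endian(00 40) = 0x4000
  op=0x4000>>12=0x4 ⇒ neg (R)
  [11:10] rd=0 = a
@+04  little-endian(00 a7) = 0xa700
  op=0xa700>>12=0xa ⇒ store (RR)
  [11:10] rd=1 = b
  [9:8] rs=3 = d
@+06  little-endian(00 b0) = 0xb000
  op=0xb000>>12=0xb ⇒ bra (J)
  [11:0] imm=0 = #0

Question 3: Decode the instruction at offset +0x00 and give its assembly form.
[00] 00 18 → 0x1800
  top 4b → 0x1 → decr [R]
  [11:10] rd=2 = c

decr c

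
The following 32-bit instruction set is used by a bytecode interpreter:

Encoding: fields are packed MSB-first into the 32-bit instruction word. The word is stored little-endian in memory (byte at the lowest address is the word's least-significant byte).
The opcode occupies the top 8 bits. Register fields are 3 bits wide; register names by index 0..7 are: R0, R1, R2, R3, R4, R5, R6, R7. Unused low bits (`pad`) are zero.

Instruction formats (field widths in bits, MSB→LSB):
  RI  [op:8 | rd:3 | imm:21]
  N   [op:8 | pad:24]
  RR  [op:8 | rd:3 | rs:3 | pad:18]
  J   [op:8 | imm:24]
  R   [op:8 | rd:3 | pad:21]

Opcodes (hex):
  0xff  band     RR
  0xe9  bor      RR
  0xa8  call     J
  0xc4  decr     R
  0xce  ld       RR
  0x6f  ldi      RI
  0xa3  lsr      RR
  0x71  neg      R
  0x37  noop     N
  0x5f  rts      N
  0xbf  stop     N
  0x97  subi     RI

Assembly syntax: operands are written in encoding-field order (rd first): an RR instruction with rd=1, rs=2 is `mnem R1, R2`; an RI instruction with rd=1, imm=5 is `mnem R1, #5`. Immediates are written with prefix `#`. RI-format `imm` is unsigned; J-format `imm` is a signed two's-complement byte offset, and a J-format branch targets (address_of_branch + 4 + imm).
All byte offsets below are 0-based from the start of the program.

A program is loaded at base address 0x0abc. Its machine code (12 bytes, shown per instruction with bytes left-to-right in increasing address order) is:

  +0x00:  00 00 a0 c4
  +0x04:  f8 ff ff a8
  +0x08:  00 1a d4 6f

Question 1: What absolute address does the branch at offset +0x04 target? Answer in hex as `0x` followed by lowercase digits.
0x0abc

off 0x04: read f8 ff ff a8 as little → 0xa8fffff8
  top 8b → 0xa8 → call [J]
  imm: (w>>0)&0xffffff=0xfffff8 (s24→-8) → #-8
  target = base 0x0abc + off 0x04 + 4 + imm -8 = 0x0abc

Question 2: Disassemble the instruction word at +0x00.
decr R5

@+00  little-endian(00 00 a0 c4) = 0xc4a00000
  op=0xc4a00000>>24=0xc4 ⇒ decr (R)
  rd: (w>>21)&0x7=0x5 → R5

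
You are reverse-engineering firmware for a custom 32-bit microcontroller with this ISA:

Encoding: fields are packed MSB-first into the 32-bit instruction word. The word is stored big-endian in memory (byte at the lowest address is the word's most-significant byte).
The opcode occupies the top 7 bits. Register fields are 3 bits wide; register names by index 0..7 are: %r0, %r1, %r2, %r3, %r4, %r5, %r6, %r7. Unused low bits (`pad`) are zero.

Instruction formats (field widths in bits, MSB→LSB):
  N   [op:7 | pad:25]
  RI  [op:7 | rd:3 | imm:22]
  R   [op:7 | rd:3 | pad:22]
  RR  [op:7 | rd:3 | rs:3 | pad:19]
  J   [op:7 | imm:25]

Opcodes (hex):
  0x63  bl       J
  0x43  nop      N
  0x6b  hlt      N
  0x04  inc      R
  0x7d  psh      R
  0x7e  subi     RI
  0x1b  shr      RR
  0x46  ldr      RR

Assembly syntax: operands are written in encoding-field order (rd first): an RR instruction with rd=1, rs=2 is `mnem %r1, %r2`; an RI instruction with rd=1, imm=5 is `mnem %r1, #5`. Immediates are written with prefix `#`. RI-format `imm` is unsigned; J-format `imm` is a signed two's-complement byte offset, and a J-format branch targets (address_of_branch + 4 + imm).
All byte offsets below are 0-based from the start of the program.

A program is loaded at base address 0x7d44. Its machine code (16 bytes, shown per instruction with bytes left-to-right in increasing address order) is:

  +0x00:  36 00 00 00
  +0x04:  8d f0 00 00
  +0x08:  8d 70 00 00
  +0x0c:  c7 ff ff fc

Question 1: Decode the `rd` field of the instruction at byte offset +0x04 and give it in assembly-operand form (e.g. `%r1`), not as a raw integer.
+0x04: 8d f0 00 00 ⇒ word 0x8df00000 (big)
  opcode bits[31:25]=0x46: ldr/RR
  rd: (w>>22)&0x7=0x7 → %r7
  rs: (w>>19)&0x7=0x6 → %r6

%r7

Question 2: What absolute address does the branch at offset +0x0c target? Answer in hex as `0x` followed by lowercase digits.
@+0c  big-endian(c7 ff ff fc) = 0xc7fffffc
  opcode bits[31:25]=0x63: bl/J
  imm@[24:0]=0x1fffffc (s25→-4) ⇒ #-4
  target = base 0x7d44 + off 0x0c + 4 + imm -4 = 0x7d50

0x7d50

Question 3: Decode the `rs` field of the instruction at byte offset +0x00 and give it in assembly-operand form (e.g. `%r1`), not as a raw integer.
%r0

off 0x00: read 36 00 00 00 as big → 0x36000000
  opcode bits[31:25]=0x1b: shr/RR
  rd: (w>>22)&0x7=0x0 → %r0
  rs: (w>>19)&0x7=0x0 → %r0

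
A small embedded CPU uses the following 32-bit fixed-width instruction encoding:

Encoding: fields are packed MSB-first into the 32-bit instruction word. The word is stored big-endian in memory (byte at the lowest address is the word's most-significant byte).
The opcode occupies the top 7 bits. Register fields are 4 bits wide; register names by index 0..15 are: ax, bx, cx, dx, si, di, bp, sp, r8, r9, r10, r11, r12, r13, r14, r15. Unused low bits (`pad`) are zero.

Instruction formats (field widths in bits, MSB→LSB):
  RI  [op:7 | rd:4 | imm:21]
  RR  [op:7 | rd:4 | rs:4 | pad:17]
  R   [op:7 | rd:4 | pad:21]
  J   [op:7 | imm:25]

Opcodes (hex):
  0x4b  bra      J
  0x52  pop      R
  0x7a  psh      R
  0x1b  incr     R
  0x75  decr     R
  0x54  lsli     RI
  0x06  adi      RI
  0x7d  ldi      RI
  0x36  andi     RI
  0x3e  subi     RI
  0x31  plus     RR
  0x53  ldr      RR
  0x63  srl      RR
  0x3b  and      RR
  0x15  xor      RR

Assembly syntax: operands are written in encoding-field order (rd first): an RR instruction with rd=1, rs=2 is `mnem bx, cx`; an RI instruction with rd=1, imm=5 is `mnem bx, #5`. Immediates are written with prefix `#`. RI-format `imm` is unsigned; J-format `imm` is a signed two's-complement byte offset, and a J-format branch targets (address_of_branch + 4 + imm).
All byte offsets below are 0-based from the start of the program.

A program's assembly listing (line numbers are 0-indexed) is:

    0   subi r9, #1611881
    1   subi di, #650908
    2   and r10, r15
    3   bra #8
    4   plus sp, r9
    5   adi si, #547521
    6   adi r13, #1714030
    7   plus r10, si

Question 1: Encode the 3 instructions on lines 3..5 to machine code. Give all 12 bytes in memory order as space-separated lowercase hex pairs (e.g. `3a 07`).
L3: bra op=0x4b:7|imm=8:25 ⇒ 0x96000008 ⇒ big 96 00 00 08
L4: plus op=0x31:7|rd=7:4|rs=9:4|pad=0:17 ⇒ 0x62f20000 ⇒ big 62 f2 00 00
L5: adi op=0x6:7|rd=4:4|imm=547521:21 ⇒ 0x0c885ac1 ⇒ big 0c 88 5a c1

96 00 00 08 62 f2 00 00 0c 88 5a c1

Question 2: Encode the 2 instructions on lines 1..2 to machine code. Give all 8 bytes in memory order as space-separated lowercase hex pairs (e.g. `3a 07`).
7c a9 ee 9c 77 5e 00 00

L1: subi op=0x3e:7|rd=5:4|imm=650908:21 ⇒ 0x7ca9ee9c ⇒ big 7c a9 ee 9c
L2: and op=0x3b:7|rd=10:4|rs=15:4|pad=0:17 ⇒ 0x775e0000 ⇒ big 77 5e 00 00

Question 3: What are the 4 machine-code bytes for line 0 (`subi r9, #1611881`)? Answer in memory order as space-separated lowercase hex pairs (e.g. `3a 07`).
line 0 (subi): pack op=0x3e:7|rd=9:4|imm=1611881:21 = 0x7d389869; big→ 7d 38 98 69

7d 38 98 69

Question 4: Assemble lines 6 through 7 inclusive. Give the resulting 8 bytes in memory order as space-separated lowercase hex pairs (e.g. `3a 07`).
L6: adi op=0x6:7|rd=13:4|imm=1714030:21 ⇒ 0x0dba276e ⇒ big 0d ba 27 6e
L7: plus op=0x31:7|rd=10:4|rs=4:4|pad=0:17 ⇒ 0x63480000 ⇒ big 63 48 00 00

0d ba 27 6e 63 48 00 00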